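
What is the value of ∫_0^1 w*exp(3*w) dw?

Integrate by parts once (u = w, dv = exp(3*w) dw).
An antiderivative is F(w) = (3*w - 1)*exp(3*w)/9.
Then F(1) - F(0) = (2*exp(3)/9) - (-1/9) = 1/9 + 2*exp(3)/9.

1/9 + 2*exp(3)/9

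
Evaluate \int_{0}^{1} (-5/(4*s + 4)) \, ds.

-5*log(2)/4

An antiderivative is F(s) = -5*log(4*s + 4)/4.
Then F(1) - F(0) = (-15*log(2)/4) - (-5*log(2)/2) = -5*log(2)/4.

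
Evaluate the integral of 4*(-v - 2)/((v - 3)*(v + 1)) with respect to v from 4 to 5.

Factor the denominator: v**2 - 2*v - 3 = (v + 1)(v - 3).
Partial fractions: 4*(-v - 2)/((v - 3)*(v + 1)) = 1/(v + 1) - 5/(v - 3).
An antiderivative is F(v) = -5*log(v - 3) + log(v + 1).
Then F(5) - F(4) = (log(3/16)) - (log(5)) = log(3/80).

log(3/80)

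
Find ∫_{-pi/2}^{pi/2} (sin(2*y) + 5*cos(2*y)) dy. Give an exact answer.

0

An antiderivative is F(y) = 5*sin(2*y)/2 - cos(2*y)/2.
Then F(pi/2) - F(-pi/2) = (1/2) - (1/2) = 0.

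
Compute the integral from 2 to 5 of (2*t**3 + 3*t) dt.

By the power rule, an antiderivative is F(t) = t**4/2 + 3*t**2/2.
Then F(5) - F(2) = (350) - (14) = 336.

336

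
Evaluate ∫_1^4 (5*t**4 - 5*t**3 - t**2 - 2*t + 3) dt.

By the power rule, an antiderivative is F(t) = t**5 - 5*t**4/4 - t**3/3 - t**2 + 3*t.
Then F(4) - F(1) = (2036/3) - (17/12) = 2709/4.

2709/4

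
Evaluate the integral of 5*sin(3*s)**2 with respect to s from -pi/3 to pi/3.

5*pi/3

Use the identity sin^2(3*s) = (1 - cos(6*s))/2.
An antiderivative is F(s) = 5*s/2 - 5*sin(6*s)/12.
Then F(pi/3) - F(-pi/3) = (5*pi/6) - (-5*pi/6) = 5*pi/3.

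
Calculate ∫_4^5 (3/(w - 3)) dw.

An antiderivative is F(w) = 3*log(w - 3).
Then F(5) - F(4) = (log(8)) - (0) = log(8).

log(8)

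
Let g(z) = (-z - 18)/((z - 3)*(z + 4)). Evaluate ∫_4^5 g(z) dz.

Factor the denominator: z**2 + z - 12 = (z + 4)(z - 3).
Partial fractions: (-z - 18)/((z - 3)*(z + 4)) = 2/(z + 4) - 3/(z - 3).
An antiderivative is F(z) = -3*log(z - 3) + 2*log(z + 4).
Then F(5) - F(4) = (log(81/8)) - (log(64)) = -9*log(2) + 4*log(3).

-9*log(2) + 4*log(3)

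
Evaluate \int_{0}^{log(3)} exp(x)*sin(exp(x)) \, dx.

Let u = exp(x), so du = exp(x) dx. When x = 0, u = 1; when x = log(3), u = 3.
The integral becomes ∫ sin(u) du from 1 to 3, with antiderivative -cos(u).
Back in x: F(x) = -cos(exp(x)).
Then F(log(3)) - F(0) = (-cos(3)) - (-cos(1)) = cos(1) - cos(3).

cos(1) - cos(3)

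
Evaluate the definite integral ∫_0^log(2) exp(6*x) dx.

21/2

Let u = exp(x), so du = exp(x) dx. When x = 0, u = 1; when x = log(2), u = 2.
The integral becomes ∫ u**5 du from 1 to 2, with antiderivative u**6/6.
Back in x: F(x) = exp(6*x)/6.
Then F(log(2)) - F(0) = (32/3) - (1/6) = 21/2.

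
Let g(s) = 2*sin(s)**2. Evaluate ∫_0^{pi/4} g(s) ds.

-1/2 + pi/4

Use the identity sin^2(s) = (1 - cos(2*s))/2.
An antiderivative is F(s) = s - sin(2*s)/2.
Then F(pi/4) - F(0) = (-1/2 + pi/4) - (0) = -1/2 + pi/4.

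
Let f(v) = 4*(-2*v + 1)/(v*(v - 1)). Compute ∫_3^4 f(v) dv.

-log(16)

Factor the denominator: v**2 - v = v(v - 1).
Partial fractions: 4*(-2*v + 1)/(v*(v - 1)) = -4/v - 4/(v - 1).
An antiderivative is F(v) = -4*log(v) - 4*log(v - 1).
Then F(4) - F(3) = (-8*log(2) - 4*log(3)) - (-4*log(3) - 4*log(2)) = -log(16).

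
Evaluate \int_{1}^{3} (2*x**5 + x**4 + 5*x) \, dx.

By the power rule, an antiderivative is F(x) = x**6/3 + x**5/5 + 5*x**2/2.
Then F(3) - F(1) = (3141/10) - (91/30) = 4666/15.

4666/15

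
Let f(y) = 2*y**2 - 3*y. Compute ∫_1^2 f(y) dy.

1/6

By the power rule, an antiderivative is F(y) = 2*y**3/3 - 3*y**2/2.
Then F(2) - F(1) = (-2/3) - (-5/6) = 1/6.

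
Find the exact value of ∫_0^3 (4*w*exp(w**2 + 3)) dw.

Let u = w**2 + 3, so du = 2*w dw. When w = 0, u = 3; when w = 3, u = 12.
The integral becomes 2·∫ exp(u) du from 3 to 12, with antiderivative 2*exp(u).
Back in w: F(w) = 2*exp(w**2 + 3).
Then F(3) - F(0) = (2*exp(12)) - (2*exp(3)) = -2*(1 - exp(9))*exp(3).

-2*(1 - exp(9))*exp(3)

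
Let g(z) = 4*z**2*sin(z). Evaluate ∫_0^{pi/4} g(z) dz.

Integrate by parts twice (u = z^2, dv = 4*sin(z) dz).
An antiderivative is F(z) = -4*z**2*cos(z) + 8*z*sin(z) + 8*cos(z).
Then F(pi/4) - F(0) = (sqrt(2)*(-pi**2/8 + pi + 4)) - (8) = -8 - sqrt(2)*pi**2/8 + sqrt(2)*pi + 4*sqrt(2).

-8 - sqrt(2)*pi**2/8 + sqrt(2)*pi + 4*sqrt(2)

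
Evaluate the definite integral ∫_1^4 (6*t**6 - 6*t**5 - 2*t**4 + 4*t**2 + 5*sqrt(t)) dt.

1012799/105

By the power rule, an antiderivative is F(t) = 6*t**7/7 - t**6 - 2*t**5/5 + 10*t**(3/2)/3 + 4*t**3/3.
Then F(4) - F(1) = (337744/35) - (433/105) = 1012799/105.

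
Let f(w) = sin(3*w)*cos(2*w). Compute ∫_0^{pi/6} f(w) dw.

3/5 - sqrt(3)/5

Use the identity sin(3*w)cos(2*w) = [sin(5*w) + sin(w)]/2.
An antiderivative is F(w) = -cos(w)/2 - cos(5*w)/10.
Then F(pi/6) - F(0) = (-sqrt(3)/5) - (-3/5) = 3/5 - sqrt(3)/5.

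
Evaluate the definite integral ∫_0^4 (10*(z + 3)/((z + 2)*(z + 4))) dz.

5*log(2) + 5*log(3)

Factor the denominator: z**2 + 6*z + 8 = (z + 4)(z + 2).
Partial fractions: 10*(z + 3)/((z + 2)*(z + 4)) = 5/(z + 4) + 5/(z + 2).
An antiderivative is F(z) = 5*log(z + 2) + 5*log(z + 4).
Then F(4) - F(0) = (5*log(3) + 20*log(2)) - (15*log(2)) = 5*log(2) + 5*log(3).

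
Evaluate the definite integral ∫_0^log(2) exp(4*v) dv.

Let u = exp(v), so du = exp(v) dv. When v = 0, u = 1; when v = log(2), u = 2.
The integral becomes ∫ u**3 du from 1 to 2, with antiderivative u**4/4.
Back in v: F(v) = exp(4*v)/4.
Then F(log(2)) - F(0) = (4) - (1/4) = 15/4.

15/4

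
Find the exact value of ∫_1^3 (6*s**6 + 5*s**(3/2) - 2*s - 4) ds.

By the power rule, an antiderivative is F(s) = 6*s**7/7 + 2*s**(5/2) - s**2 - 4*s.
Then F(3) - F(1) = (18*sqrt(3) + 12975/7) - (-15/7) = 18*sqrt(3) + 12990/7.

18*sqrt(3) + 12990/7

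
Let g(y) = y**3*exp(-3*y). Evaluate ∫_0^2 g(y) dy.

Integrate by parts 3 times (u = y^3, dv = exp(-3*y) dy).
An antiderivative is F(y) = (-9*y**3 - 9*y**2 - 6*y - 2)*exp(-3*y)/27.
Then F(2) - F(0) = (-122*exp(-6)/27) - (-2/27) = 2/27 - 122*exp(-6)/27.

2/27 - 122*exp(-6)/27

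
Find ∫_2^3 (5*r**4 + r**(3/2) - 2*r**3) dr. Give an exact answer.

-8*sqrt(2)/5 + 18*sqrt(3)/5 + 357/2

By the power rule, an antiderivative is F(r) = 2*r**(5/2)/5 + r**5 - r**4/2.
Then F(3) - F(2) = (18*sqrt(3)/5 + 405/2) - (8*sqrt(2)/5 + 24) = -8*sqrt(2)/5 + 18*sqrt(3)/5 + 357/2.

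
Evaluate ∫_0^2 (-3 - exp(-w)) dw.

-7 + exp(-2)

An antiderivative is F(w) = -3*w + exp(-w).
Then F(2) - F(0) = (-6 + exp(-2)) - (1) = -7 + exp(-2).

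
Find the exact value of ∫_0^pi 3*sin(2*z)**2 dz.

3*pi/2

Use the identity sin^2(2*z) = (1 - cos(4*z))/2.
An antiderivative is F(z) = 3*z/2 - 3*sin(4*z)/8.
Then F(pi) - F(0) = (3*pi/2) - (0) = 3*pi/2.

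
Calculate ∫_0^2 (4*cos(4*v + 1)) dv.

Let u = 4*v + 1, so du = 4 dv. When v = 0, u = 1; when v = 2, u = 9.
The integral becomes ∫ cos(u) du from 1 to 9, with antiderivative sin(u).
Back in v: F(v) = sin(4*v + 1).
Then F(2) - F(0) = (sin(9)) - (sin(1)) = -sin(1) + sin(9).

-sin(1) + sin(9)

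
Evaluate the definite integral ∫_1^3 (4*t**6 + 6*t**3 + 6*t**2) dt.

By the power rule, an antiderivative is F(t) = 4*t**7/7 + 3*t**4/2 + 2*t**3.
Then F(3) - F(1) = (19953/14) - (57/14) = 9948/7.

9948/7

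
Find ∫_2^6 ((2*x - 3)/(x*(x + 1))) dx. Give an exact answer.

Factor the denominator: x**2 + x = (x + 1)x.
Partial fractions: (2*x - 3)/(x*(x + 1)) = 5/(x + 1) - 3/x.
An antiderivative is F(x) = -3*log(x) + 5*log(x + 1).
Then F(6) - F(2) = (-3*log(3) - 3*log(2) + 5*log(7)) - (-3*log(2) + 5*log(3)) = -8*log(3) + 5*log(7).

-8*log(3) + 5*log(7)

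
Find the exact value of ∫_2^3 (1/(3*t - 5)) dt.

An antiderivative is F(t) = log(3*t - 5)/3.
Then F(3) - F(2) = (2*log(2)/3) - (0) = 2*log(2)/3.

2*log(2)/3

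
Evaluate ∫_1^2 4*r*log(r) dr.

-3 + 8*log(2)

Integrate by parts once (u = ln r, dv = 4*r dr).
An antiderivative is F(r) = r**2*(2*log(r) - 1).
Then F(2) - F(1) = (-4 + 8*log(2)) - (-1) = -3 + 8*log(2).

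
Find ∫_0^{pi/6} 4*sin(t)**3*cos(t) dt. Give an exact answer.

1/16

Let u = sin(t), so du = cos(t) dt. When t = 0, u = 0; when t = pi/6, u = 1/2.
The integral becomes 4·∫ u**3 du from 0 to 1/2, with antiderivative u**4.
Back in t: F(t) = sin(t)**4.
Then F(pi/6) - F(0) = (1/16) - (0) = 1/16.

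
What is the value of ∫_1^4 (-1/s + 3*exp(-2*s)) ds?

An antiderivative is F(s) = -log(s) - 3*exp(-2*s)/2.
Then F(4) - F(1) = (-2*log(2) - 3*exp(-8)/2) - (-3*exp(-2)/2) = -2*log(2) - 3*exp(-8)/2 + 3*exp(-2)/2.

-2*log(2) - 3*exp(-8)/2 + 3*exp(-2)/2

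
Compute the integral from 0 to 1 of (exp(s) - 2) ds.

-3 + E

An antiderivative is F(s) = -2*s + exp(s).
Then F(1) - F(0) = (-2 + E) - (1) = -3 + E.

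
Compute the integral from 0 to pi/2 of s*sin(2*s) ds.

Integrate by parts once (u = s, dv = sin(2*s) ds).
An antiderivative is F(s) = -s*cos(2*s)/2 + sin(2*s)/4.
Then F(pi/2) - F(0) = (pi/4) - (0) = pi/4.

pi/4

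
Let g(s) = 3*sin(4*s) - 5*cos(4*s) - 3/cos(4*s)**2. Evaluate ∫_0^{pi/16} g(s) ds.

An antiderivative is F(s) = -5*sin(4*s)/4 - 3*cos(4*s)/4 - 3*tan(4*s)/4.
Then F(pi/16) - F(0) = (-sqrt(2) - 3/4) - (-3/4) = -sqrt(2).

-sqrt(2)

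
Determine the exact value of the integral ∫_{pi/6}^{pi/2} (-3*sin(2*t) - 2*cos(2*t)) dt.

An antiderivative is F(t) = -sin(2*t) + 3*cos(2*t)/2.
Then F(pi/2) - F(pi/6) = (-3/2) - (3/4 - sqrt(3)/2) = -9/4 + sqrt(3)/2.

-9/4 + sqrt(3)/2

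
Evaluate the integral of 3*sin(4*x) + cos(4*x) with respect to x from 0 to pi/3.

9/8 - sqrt(3)/8

An antiderivative is F(x) = sin(4*x)/4 - 3*cos(4*x)/4.
Then F(pi/3) - F(0) = (3/8 - sqrt(3)/8) - (-3/4) = 9/8 - sqrt(3)/8.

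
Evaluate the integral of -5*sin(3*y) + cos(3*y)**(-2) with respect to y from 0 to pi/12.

-4/3 + 5*sqrt(2)/6

An antiderivative is F(y) = 5*cos(3*y)/3 + tan(3*y)/3.
Then F(pi/12) - F(0) = (1/3 + 5*sqrt(2)/6) - (5/3) = -4/3 + 5*sqrt(2)/6.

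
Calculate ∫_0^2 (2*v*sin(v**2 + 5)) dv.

cos(5) - cos(9)

Let u = v**2 + 5, so du = 2*v dv. When v = 0, u = 5; when v = 2, u = 9.
The integral becomes ∫ sin(u) du from 5 to 9, with antiderivative -cos(u).
Back in v: F(v) = -cos(v**2 + 5).
Then F(2) - F(0) = (-cos(9)) - (-cos(5)) = cos(5) - cos(9).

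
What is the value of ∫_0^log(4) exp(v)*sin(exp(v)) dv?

cos(1) - cos(4)

Let u = exp(v), so du = exp(v) dv. When v = 0, u = 1; when v = log(4), u = 4.
The integral becomes ∫ sin(u) du from 1 to 4, with antiderivative -cos(u).
Back in v: F(v) = -cos(exp(v)).
Then F(log(4)) - F(0) = (-cos(4)) - (-cos(1)) = cos(1) - cos(4).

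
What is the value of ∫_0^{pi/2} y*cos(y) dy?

-1 + pi/2

Integrate by parts once (u = y, dv = cos(y) dy).
An antiderivative is F(y) = y*sin(y) + cos(y).
Then F(pi/2) - F(0) = (pi/2) - (1) = -1 + pi/2.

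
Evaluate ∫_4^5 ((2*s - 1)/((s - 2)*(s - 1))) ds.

log(81/32)

Factor the denominator: s**2 - 3*s + 2 = (s - 1)(s - 2).
Partial fractions: (2*s - 1)/((s - 2)*(s - 1)) = -1/(s - 1) + 3/(s - 2).
An antiderivative is F(s) = 3*log(s - 2) - log(s - 1).
Then F(5) - F(4) = (log(27/4)) - (log(8/3)) = log(81/32).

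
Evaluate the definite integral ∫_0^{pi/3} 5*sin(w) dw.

5/2

An antiderivative is F(w) = -5*cos(w).
Then F(pi/3) - F(0) = (-5/2) - (-5) = 5/2.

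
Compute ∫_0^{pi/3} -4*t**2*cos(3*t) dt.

Integrate by parts twice (u = t^2, dv = -4*cos(3*t) dt).
An antiderivative is F(t) = -4*t**2*sin(3*t)/3 - 8*t*cos(3*t)/9 + 8*sin(3*t)/27.
Then F(pi/3) - F(0) = (8*pi/27) - (0) = 8*pi/27.

8*pi/27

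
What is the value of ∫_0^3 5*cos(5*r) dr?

sin(15)

Let u = 5*r, so du = 5 dr. When r = 0, u = 0; when r = 3, u = 15.
The integral becomes ∫ cos(u) du from 0 to 15, with antiderivative sin(u).
Back in r: F(r) = sin(5*r).
Then F(3) - F(0) = (sin(15)) - (0) = sin(15).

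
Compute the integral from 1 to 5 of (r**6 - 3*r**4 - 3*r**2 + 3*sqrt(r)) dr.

10*sqrt(5) + 320606/35

By the power rule, an antiderivative is F(r) = r**7/7 - 3*r**5/5 + 2*r**(3/2) - r**3.
Then F(5) - F(1) = (10*sqrt(5) + 64125/7) - (19/35) = 10*sqrt(5) + 320606/35.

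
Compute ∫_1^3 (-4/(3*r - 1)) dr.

An antiderivative is F(r) = -4*log(3*r - 1)/3.
Then F(3) - F(1) = (-log(16)) - (-4*log(2)/3) = -8*log(2)/3.

-8*log(2)/3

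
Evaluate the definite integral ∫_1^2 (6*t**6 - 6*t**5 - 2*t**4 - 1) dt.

By the power rule, an antiderivative is F(t) = 6*t**7/7 - t**6 - 2*t**5/5 - t.
Then F(2) - F(1) = (1082/35) - (-54/35) = 1136/35.

1136/35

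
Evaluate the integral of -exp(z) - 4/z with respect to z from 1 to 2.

-exp(2) - log(16) + exp(1)

An antiderivative is F(z) = -exp(z) - 4*log(z).
Then F(2) - F(1) = (-exp(2) - log(16)) - (-exp(1)) = -exp(2) - log(16) + exp(1).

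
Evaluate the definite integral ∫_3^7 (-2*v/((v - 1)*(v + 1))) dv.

-log(6)

Factor the denominator: v**2 - 1 = (v + 1)(v - 1).
Partial fractions: -2*v/((v - 1)*(v + 1)) = -1/(v + 1) - 1/(v - 1).
An antiderivative is F(v) = -log(v - 1) - log(v + 1).
Then F(7) - F(3) = (-log(48)) - (-log(8)) = -log(6).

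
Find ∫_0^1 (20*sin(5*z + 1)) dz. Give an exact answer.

Let u = 5*z + 1, so du = 5 dz. When z = 0, u = 1; when z = 1, u = 6.
The integral becomes 4·∫ sin(u) du from 1 to 6, with antiderivative -4*cos(u).
Back in z: F(z) = -4*cos(5*z + 1).
Then F(1) - F(0) = (-4*cos(6)) - (-4*cos(1)) = -4*cos(6) + 4*cos(1).

-4*cos(6) + 4*cos(1)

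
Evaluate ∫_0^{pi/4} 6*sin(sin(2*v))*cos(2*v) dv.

3 - 3*cos(1)

Let u = sin(2*v), so du = 2*cos(2*v) dv. When v = 0, u = 0; when v = pi/4, u = 1.
The integral becomes 3·∫ sin(u) du from 0 to 1, with antiderivative -3*cos(u).
Back in v: F(v) = -3*cos(sin(2*v)).
Then F(pi/4) - F(0) = (-3*cos(1)) - (-3) = 3 - 3*cos(1).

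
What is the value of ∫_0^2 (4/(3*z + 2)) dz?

An antiderivative is F(z) = 4*log(3*z + 2)/3.
Then F(2) - F(0) = (log(16)) - (4*log(2)/3) = 8*log(2)/3.

8*log(2)/3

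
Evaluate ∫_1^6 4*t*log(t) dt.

Integrate by parts once (u = ln t, dv = 4*t dt).
An antiderivative is F(t) = t**2*(2*log(t) - 1).
Then F(6) - F(1) = (-36 + 72*log(2) + 72*log(3)) - (-1) = -35 + 72*log(2) + 72*log(3).

-35 + 72*log(2) + 72*log(3)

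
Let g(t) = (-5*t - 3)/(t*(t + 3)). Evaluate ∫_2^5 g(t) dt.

Factor the denominator: t**2 + 3*t = (t + 3)t.
Partial fractions: (-5*t - 3)/(t*(t + 3)) = -4/(t + 3) - 1/t.
An antiderivative is F(t) = -log(t) - 4*log(t + 3).
Then F(5) - F(2) = (-12*log(2) - log(5)) - (-4*log(5) - log(2)) = -11*log(2) + 3*log(5).

-11*log(2) + 3*log(5)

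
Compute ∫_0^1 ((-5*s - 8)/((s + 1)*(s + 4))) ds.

Factor the denominator: s**2 + 5*s + 4 = (s + 4)(s + 1).
Partial fractions: (-5*s - 8)/((s + 1)*(s + 4)) = -4/(s + 4) - 1/(s + 1).
An antiderivative is F(s) = -log(s + 1) - 4*log(s + 4).
Then F(1) - F(0) = (-4*log(5) - log(2)) - (-8*log(2)) = -4*log(5) + 7*log(2).

-4*log(5) + 7*log(2)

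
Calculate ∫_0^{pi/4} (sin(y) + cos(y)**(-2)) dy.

An antiderivative is F(y) = -cos(y) + tan(y).
Then F(pi/4) - F(0) = (1 - sqrt(2)/2) - (-1) = 2 - sqrt(2)/2.

2 - sqrt(2)/2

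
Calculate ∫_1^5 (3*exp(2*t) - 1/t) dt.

An antiderivative is F(t) = 3*exp(2*t)/2 - log(t).
Then F(5) - F(1) = (-log(5) + 3*exp(10)/2) - (3*exp(2)/2) = -3*exp(2)/2 - log(5) + 3*exp(10)/2.

-3*exp(2)/2 - log(5) + 3*exp(10)/2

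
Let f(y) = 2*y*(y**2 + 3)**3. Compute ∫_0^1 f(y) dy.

Let u = y**2 + 3, so du = 2*y dy. When y = 0, u = 3; when y = 1, u = 4.
The integral becomes ∫ u**3 du from 3 to 4, with antiderivative u**4/4.
Back in y: F(y) = (y**2 + 3)**4/4.
Then F(1) - F(0) = (64) - (81/4) = 175/4.

175/4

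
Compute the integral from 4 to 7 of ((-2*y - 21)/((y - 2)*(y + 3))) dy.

-3*log(7) - 2*log(5) + 8*log(2)

Factor the denominator: y**2 + y - 6 = (y + 3)(y - 2).
Partial fractions: (-2*y - 21)/((y - 2)*(y + 3)) = 3/(y + 3) - 5/(y - 2).
An antiderivative is F(y) = -5*log(y - 2) + 3*log(y + 3).
Then F(7) - F(4) = (log(8/25)) - (-5*log(2) + 3*log(7)) = -3*log(7) - 2*log(5) + 8*log(2).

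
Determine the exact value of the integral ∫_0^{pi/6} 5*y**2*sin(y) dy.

-10 - 5*sqrt(3)*pi**2/72 + 5*pi/6 + 5*sqrt(3)

Integrate by parts twice (u = y^2, dv = 5*sin(y) dy).
An antiderivative is F(y) = -5*y**2*cos(y) + 10*y*sin(y) + 10*cos(y).
Then F(pi/6) - F(0) = (-5*sqrt(3)*pi**2/72 + 5*pi/6 + 5*sqrt(3)) - (10) = -10 - 5*sqrt(3)*pi**2/72 + 5*pi/6 + 5*sqrt(3).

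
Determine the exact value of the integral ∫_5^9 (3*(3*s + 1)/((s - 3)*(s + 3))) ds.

Factor the denominator: s**2 - 9 = (s + 3)(s - 3).
Partial fractions: 3*(3*s + 1)/((s - 3)*(s + 3)) = 4/(s + 3) + 5/(s - 3).
An antiderivative is F(s) = 5*log(s - 3) + 4*log(s + 3).
Then F(9) - F(5) = (13*log(2) + 9*log(3)) - (17*log(2)) = -4*log(2) + 9*log(3).

-4*log(2) + 9*log(3)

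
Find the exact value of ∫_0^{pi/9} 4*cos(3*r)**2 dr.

sqrt(3)/6 + 2*pi/9

Use the identity cos^2(3*r) = (1 + cos(6*r))/2.
An antiderivative is F(r) = 2*r + sin(6*r)/3.
Then F(pi/9) - F(0) = (sqrt(3)/6 + 2*pi/9) - (0) = sqrt(3)/6 + 2*pi/9.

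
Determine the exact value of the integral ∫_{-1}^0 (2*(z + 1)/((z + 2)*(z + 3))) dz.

log(81/64)

Factor the denominator: z**2 + 5*z + 6 = (z + 3)(z + 2).
Partial fractions: 2*(z + 1)/((z + 2)*(z + 3)) = 4/(z + 3) - 2/(z + 2).
An antiderivative is F(z) = -2*log(z + 2) + 4*log(z + 3).
Then F(0) - F(-1) = (log(81/4)) - (log(16)) = log(81/64).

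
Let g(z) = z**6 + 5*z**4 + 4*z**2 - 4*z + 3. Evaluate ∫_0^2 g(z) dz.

By the power rule, an antiderivative is F(z) = z**7/7 + z**5 + 4*z**3/3 - 2*z**2 + 3*z.
Then F(2) - F(0) = (1238/21) - (0) = 1238/21.

1238/21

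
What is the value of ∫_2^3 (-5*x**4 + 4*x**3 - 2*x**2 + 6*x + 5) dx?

By the power rule, an antiderivative is F(x) = -x**5 + x**4 - 2*x**3/3 + 3*x**2 + 5*x.
Then F(3) - F(2) = (-138) - (2/3) = -416/3.

-416/3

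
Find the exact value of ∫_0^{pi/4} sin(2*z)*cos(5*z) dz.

Use the identity sin(2*z)cos(5*z) = [sin(7*z) + sin(-3*z)]/2.
An antiderivative is F(z) = cos(3*z)/6 - cos(7*z)/14.
Then F(pi/4) - F(0) = (-5*sqrt(2)/42) - (2/21) = -5*sqrt(2)/42 - 2/21.

-5*sqrt(2)/42 - 2/21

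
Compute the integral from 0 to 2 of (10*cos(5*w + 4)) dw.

Let u = 5*w + 4, so du = 5 dw. When w = 0, u = 4; when w = 2, u = 14.
The integral becomes 2·∫ cos(u) du from 4 to 14, with antiderivative 2*sin(u).
Back in w: F(w) = 2*sin(5*w + 4).
Then F(2) - F(0) = (2*sin(14)) - (2*sin(4)) = -2*sin(4) + 2*sin(14).

-2*sin(4) + 2*sin(14)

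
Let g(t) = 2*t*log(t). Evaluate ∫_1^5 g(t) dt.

-12 + 25*log(5)

Integrate by parts once (u = ln t, dv = 2*t dt).
An antiderivative is F(t) = t**2*(2*log(t) - 1)/2.
Then F(5) - F(1) = (-25/2 + 25*log(5)) - (-1/2) = -12 + 25*log(5).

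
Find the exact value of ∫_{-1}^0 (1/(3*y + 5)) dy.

An antiderivative is F(y) = log(3*y + 5)/3.
Then F(0) - F(-1) = (log(5)/3) - (log(2)/3) = -log(2)/3 + log(5)/3.

-log(2)/3 + log(5)/3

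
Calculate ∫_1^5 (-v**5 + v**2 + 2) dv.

-7664/3

By the power rule, an antiderivative is F(v) = -v**6/6 + v**3/3 + 2*v.
Then F(5) - F(1) = (-5105/2) - (13/6) = -7664/3.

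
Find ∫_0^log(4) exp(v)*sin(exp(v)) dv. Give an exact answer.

Let u = exp(v), so du = exp(v) dv. When v = 0, u = 1; when v = log(4), u = 4.
The integral becomes ∫ sin(u) du from 1 to 4, with antiderivative -cos(u).
Back in v: F(v) = -cos(exp(v)).
Then F(log(4)) - F(0) = (-cos(4)) - (-cos(1)) = cos(1) - cos(4).

cos(1) - cos(4)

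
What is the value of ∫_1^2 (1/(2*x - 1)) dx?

log(3)/2

An antiderivative is F(x) = log(2*x - 1)/2.
Then F(2) - F(1) = (log(3)/2) - (0) = log(3)/2.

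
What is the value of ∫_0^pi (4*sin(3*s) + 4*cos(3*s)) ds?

8/3

An antiderivative is F(s) = 4*sin(3*s)/3 - 4*cos(3*s)/3.
Then F(pi) - F(0) = (4/3) - (-4/3) = 8/3.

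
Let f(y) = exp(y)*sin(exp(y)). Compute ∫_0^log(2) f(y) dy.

Let u = exp(y), so du = exp(y) dy. When y = 0, u = 1; when y = log(2), u = 2.
The integral becomes ∫ sin(u) du from 1 to 2, with antiderivative -cos(u).
Back in y: F(y) = -cos(exp(y)).
Then F(log(2)) - F(0) = (-cos(2)) - (-cos(1)) = -cos(2) + cos(1).

-cos(2) + cos(1)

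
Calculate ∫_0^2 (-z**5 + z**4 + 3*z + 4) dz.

By the power rule, an antiderivative is F(z) = -z**6/6 + z**5/5 + 3*z**2/2 + 4*z.
Then F(2) - F(0) = (146/15) - (0) = 146/15.

146/15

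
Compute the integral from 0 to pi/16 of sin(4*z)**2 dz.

Use the identity sin^2(4*z) = (1 - cos(8*z))/2.
An antiderivative is F(z) = z/2 - sin(8*z)/16.
Then F(pi/16) - F(0) = (-1/16 + pi/32) - (0) = -1/16 + pi/32.

-1/16 + pi/32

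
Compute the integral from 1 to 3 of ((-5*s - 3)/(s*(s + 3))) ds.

-5*log(3) + 4*log(2)

Factor the denominator: s**2 + 3*s = (s + 3)s.
Partial fractions: (-5*s - 3)/(s*(s + 3)) = -4/(s + 3) - 1/s.
An antiderivative is F(s) = -log(s) - 4*log(s + 3).
Then F(3) - F(1) = (-5*log(3) - 4*log(2)) - (-8*log(2)) = -5*log(3) + 4*log(2).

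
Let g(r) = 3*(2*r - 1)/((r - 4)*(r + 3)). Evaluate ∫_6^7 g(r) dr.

Factor the denominator: r**2 - r - 12 = (r + 3)(r - 4).
Partial fractions: 3*(2*r - 1)/((r - 4)*(r + 3)) = 3/(r + 3) + 3/(r - 4).
An antiderivative is F(r) = 3*log(r - 4) + 3*log(r + 3).
Then F(7) - F(6) = (3*log(2) + 3*log(3) + 3*log(5)) - (3*log(2) + 6*log(3)) = -3*log(3) + 3*log(5).

-3*log(3) + 3*log(5)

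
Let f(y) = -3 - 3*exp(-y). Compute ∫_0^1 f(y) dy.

-6 + 3*exp(-1)

An antiderivative is F(y) = -3*y + 3*exp(-y).
Then F(1) - F(0) = (-3 + 3*exp(-1)) - (3) = -6 + 3*exp(-1).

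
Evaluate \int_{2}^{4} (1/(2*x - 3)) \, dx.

log(5)/2

An antiderivative is F(x) = log(2*x - 3)/2.
Then F(4) - F(2) = (log(5)/2) - (0) = log(5)/2.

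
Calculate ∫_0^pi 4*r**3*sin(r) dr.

4*pi*(-6 + pi**2)

Integrate by parts 3 times (u = r^3, dv = 4*sin(r) dr).
An antiderivative is F(r) = -4*r**3*cos(r) + 12*r**2*sin(r) + 24*r*cos(r) - 24*sin(r).
Then F(pi) - F(0) = (4*pi*(-6 + pi**2)) - (0) = 4*pi*(-6 + pi**2).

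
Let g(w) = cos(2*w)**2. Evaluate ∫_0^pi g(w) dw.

pi/2

Use the identity cos^2(2*w) = (1 + cos(4*w))/2.
An antiderivative is F(w) = w/2 + sin(4*w)/8.
Then F(pi) - F(0) = (pi/2) - (0) = pi/2.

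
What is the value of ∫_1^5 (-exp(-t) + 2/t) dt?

An antiderivative is F(t) = 2*log(t) + exp(-t).
Then F(5) - F(1) = (exp(-5) + 2*log(5)) - (exp(-1)) = -exp(-1) + exp(-5) + 2*log(5).

-exp(-1) + exp(-5) + 2*log(5)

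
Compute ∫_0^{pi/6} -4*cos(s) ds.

An antiderivative is F(s) = -4*sin(s).
Then F(pi/6) - F(0) = (-2) - (0) = -2.

-2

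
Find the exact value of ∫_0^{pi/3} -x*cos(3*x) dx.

Integrate by parts once (u = x, dv = -cos(3*x) dx).
An antiderivative is F(x) = -x*sin(3*x)/3 - cos(3*x)/9.
Then F(pi/3) - F(0) = (1/9) - (-1/9) = 2/9.

2/9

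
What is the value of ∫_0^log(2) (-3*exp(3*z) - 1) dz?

-7 - log(2)

An antiderivative is F(z) = -exp(3*z) - z.
Then F(log(2)) - F(0) = (-8 - log(2)) - (-1) = -7 - log(2).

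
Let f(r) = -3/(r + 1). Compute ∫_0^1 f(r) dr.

An antiderivative is F(r) = -3*log(r + 1).
Then F(1) - F(0) = (-log(8)) - (0) = -log(8).

-log(8)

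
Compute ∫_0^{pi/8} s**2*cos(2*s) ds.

sqrt(2)*(-32 + pi**2 + 8*pi)/256

Integrate by parts twice (u = s^2, dv = cos(2*s) ds).
An antiderivative is F(s) = s**2*sin(2*s)/2 + s*cos(2*s)/2 - sin(2*s)/4.
Then F(pi/8) - F(0) = (sqrt(2)*(-32 + pi**2 + 8*pi)/256) - (0) = sqrt(2)*(-32 + pi**2 + 8*pi)/256.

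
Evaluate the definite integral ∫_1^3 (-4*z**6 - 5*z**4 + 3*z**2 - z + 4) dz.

-10228/7

By the power rule, an antiderivative is F(z) = -4*z**7/7 - z**5 + z**3 - z**2/2 + 4*z.
Then F(3) - F(1) = (-20415/14) - (41/14) = -10228/7.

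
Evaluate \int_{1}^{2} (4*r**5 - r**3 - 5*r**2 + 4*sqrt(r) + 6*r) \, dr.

By the power rule, an antiderivative is F(r) = 2*r**6/3 - r**4/4 + 8*r**(3/2)/3 - 5*r**3/3 + 3*r**2.
Then F(2) - F(1) = (16*sqrt(2)/3 + 112/3) - (53/12) = 16*sqrt(2)/3 + 395/12.

16*sqrt(2)/3 + 395/12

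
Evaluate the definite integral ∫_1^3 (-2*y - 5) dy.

By the power rule, an antiderivative is F(y) = -y**2 - 5*y.
Then F(3) - F(1) = (-24) - (-6) = -18.

-18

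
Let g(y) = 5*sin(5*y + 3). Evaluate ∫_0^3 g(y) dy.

cos(3) - cos(18)

Let u = 5*y + 3, so du = 5 dy. When y = 0, u = 3; when y = 3, u = 18.
The integral becomes ∫ sin(u) du from 3 to 18, with antiderivative -cos(u).
Back in y: F(y) = -cos(5*y + 3).
Then F(3) - F(0) = (-cos(18)) - (-cos(3)) = cos(3) - cos(18).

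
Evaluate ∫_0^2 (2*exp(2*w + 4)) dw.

Let u = 2*w + 4, so du = 2 dw. When w = 0, u = 4; when w = 2, u = 8.
The integral becomes ∫ exp(u) du from 4 to 8, with antiderivative exp(u).
Back in w: F(w) = exp(2*w + 4).
Then F(2) - F(0) = (exp(8)) - (exp(4)) = -exp(4) + exp(8).

-exp(4) + exp(8)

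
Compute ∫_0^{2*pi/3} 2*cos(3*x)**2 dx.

Use the identity cos^2(3*x) = (1 + cos(6*x))/2.
An antiderivative is F(x) = x + sin(6*x)/6.
Then F(2*pi/3) - F(0) = (2*pi/3) - (0) = 2*pi/3.

2*pi/3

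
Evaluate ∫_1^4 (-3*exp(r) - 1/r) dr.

-3*exp(4) - log(4) + 3*exp(1)

An antiderivative is F(r) = -3*exp(r) - log(r).
Then F(4) - F(1) = (-3*exp(4) - log(4)) - (-3*exp(1)) = -3*exp(4) - log(4) + 3*exp(1).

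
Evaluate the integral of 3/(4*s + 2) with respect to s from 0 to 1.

An antiderivative is F(s) = 3*log(4*s + 2)/4.
Then F(1) - F(0) = (3*log(6)/4) - (3*log(2)/4) = 3*log(3)/4.

3*log(3)/4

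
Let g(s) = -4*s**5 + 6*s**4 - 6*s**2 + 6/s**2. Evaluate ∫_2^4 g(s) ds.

By the power rule, an antiderivative is F(s) = -2*s**6/3 + 6*s**5/5 - 2*s**3 - 6/s.
Then F(4) - F(2) = (-48941/30) - (-349/15) = -16081/10.

-16081/10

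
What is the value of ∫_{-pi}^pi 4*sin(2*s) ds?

An antiderivative is F(s) = -2*cos(2*s).
Then F(pi) - F(-pi) = (-2) - (-2) = 0.

0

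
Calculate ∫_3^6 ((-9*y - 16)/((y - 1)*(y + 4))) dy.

-9*log(5) + log(2) + 4*log(7)

Factor the denominator: y**2 + 3*y - 4 = (y + 4)(y - 1).
Partial fractions: (-9*y - 16)/((y - 1)*(y + 4)) = -4/(y + 4) - 5/(y - 1).
An antiderivative is F(y) = -5*log(y - 1) - 4*log(y + 4).
Then F(6) - F(3) = (-9*log(5) - 4*log(2)) - (-4*log(7) - 5*log(2)) = -9*log(5) + log(2) + 4*log(7).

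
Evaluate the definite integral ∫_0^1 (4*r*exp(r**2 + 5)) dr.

-2*(1 - exp(1))*exp(5)

Let u = r**2 + 5, so du = 2*r dr. When r = 0, u = 5; when r = 1, u = 6.
The integral becomes 2·∫ exp(u) du from 5 to 6, with antiderivative 2*exp(u).
Back in r: F(r) = 2*exp(r**2 + 5).
Then F(1) - F(0) = (2*exp(6)) - (2*exp(5)) = -2*(1 - exp(1))*exp(5).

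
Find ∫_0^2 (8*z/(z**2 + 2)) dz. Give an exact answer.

Let u = z**2 + 2, so du = 2*z dz. When z = 0, u = 2; when z = 2, u = 6.
The integral becomes 4·∫ 1/u du from 2 to 6, with antiderivative 4*log(u).
Back in z: F(z) = 4*log(z**2 + 2).
Then F(2) - F(0) = (4*log(2) + 4*log(3)) - (log(16)) = log(81).

log(81)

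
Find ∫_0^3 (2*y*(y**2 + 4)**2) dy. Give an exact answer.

Let u = y**2 + 4, so du = 2*y dy. When y = 0, u = 4; when y = 3, u = 13.
The integral becomes ∫ u**2 du from 4 to 13, with antiderivative u**3/3.
Back in y: F(y) = (y**2 + 4)**3/3.
Then F(3) - F(0) = (2197/3) - (64/3) = 711.

711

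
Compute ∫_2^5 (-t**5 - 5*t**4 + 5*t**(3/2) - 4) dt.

-11397/2 - 8*sqrt(2) + 50*sqrt(5)

By the power rule, an antiderivative is F(t) = -t**6/6 + 2*t**(5/2) - t**5 - 4*t.
Then F(5) - F(2) = (-34495/6 + 50*sqrt(5)) - (-152/3 + 8*sqrt(2)) = -11397/2 - 8*sqrt(2) + 50*sqrt(5).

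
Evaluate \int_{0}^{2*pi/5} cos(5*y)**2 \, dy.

pi/5

Use the identity cos^2(5*y) = (1 + cos(10*y))/2.
An antiderivative is F(y) = y/2 + sin(10*y)/20.
Then F(2*pi/5) - F(0) = (pi/5) - (0) = pi/5.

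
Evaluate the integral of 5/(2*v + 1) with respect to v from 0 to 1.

An antiderivative is F(v) = 5*log(2*v + 1)/2.
Then F(1) - F(0) = (5*log(3)/2) - (0) = 5*log(3)/2.

5*log(3)/2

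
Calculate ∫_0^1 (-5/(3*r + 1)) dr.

-10*log(2)/3

An antiderivative is F(r) = -5*log(3*r + 1)/3.
Then F(1) - F(0) = (-10*log(2)/3) - (0) = -10*log(2)/3.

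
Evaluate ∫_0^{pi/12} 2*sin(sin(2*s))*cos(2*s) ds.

1 - cos(1/2)

Let u = sin(2*s), so du = 2*cos(2*s) ds. When s = 0, u = 0; when s = pi/12, u = 1/2.
The integral becomes ∫ sin(u) du from 0 to 1/2, with antiderivative -cos(u).
Back in s: F(s) = -cos(sin(2*s)).
Then F(pi/12) - F(0) = (-cos(1/2)) - (-1) = 1 - cos(1/2).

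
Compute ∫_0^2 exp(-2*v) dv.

-(1 - exp(4))*exp(-4)/2

An antiderivative is F(v) = -exp(-2*v)/2.
Then F(2) - F(0) = (-exp(-4)/2) - (-1/2) = -(1 - exp(4))*exp(-4)/2.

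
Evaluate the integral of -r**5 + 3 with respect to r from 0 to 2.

-14/3

By the power rule, an antiderivative is F(r) = -r**6/6 + 3*r.
Then F(2) - F(0) = (-14/3) - (0) = -14/3.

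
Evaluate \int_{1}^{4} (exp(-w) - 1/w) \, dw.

(-log(4**exp(4)) - 1 + exp(3))*exp(-4)

An antiderivative is F(w) = -log(w) - exp(-w).
Then F(4) - F(1) = ((-log(4**exp(4)) - 1)*exp(-4)) - (-exp(-1)) = (-log(4**exp(4)) - 1 + exp(3))*exp(-4).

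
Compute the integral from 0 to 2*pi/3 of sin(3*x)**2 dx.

Use the identity sin^2(3*x) = (1 - cos(6*x))/2.
An antiderivative is F(x) = x/2 - sin(6*x)/12.
Then F(2*pi/3) - F(0) = (pi/3) - (0) = pi/3.

pi/3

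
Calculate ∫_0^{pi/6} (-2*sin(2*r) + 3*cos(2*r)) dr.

-1/2 + 3*sqrt(3)/4

An antiderivative is F(r) = 3*sin(2*r)/2 + cos(2*r).
Then F(pi/6) - F(0) = (1/2 + 3*sqrt(3)/4) - (1) = -1/2 + 3*sqrt(3)/4.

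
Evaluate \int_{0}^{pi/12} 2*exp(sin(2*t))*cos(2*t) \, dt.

Let u = sin(2*t), so du = 2*cos(2*t) dt. When t = 0, u = 0; when t = pi/12, u = 1/2.
The integral becomes ∫ exp(u) du from 0 to 1/2, with antiderivative exp(u).
Back in t: F(t) = exp(sin(2*t)).
Then F(pi/12) - F(0) = (exp(1/2)) - (1) = -1 + exp(1/2).

-1 + exp(1/2)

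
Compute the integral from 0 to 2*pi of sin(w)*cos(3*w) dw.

Use the identity sin(w)cos(3*w) = [sin(4*w) + sin(-2*w)]/2.
An antiderivative is F(w) = cos(2*w)/4 - cos(4*w)/8.
Then F(2*pi) - F(0) = (1/8) - (1/8) = 0.

0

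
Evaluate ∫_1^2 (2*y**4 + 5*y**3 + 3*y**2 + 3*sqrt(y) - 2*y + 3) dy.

By the power rule, an antiderivative is F(y) = 2*y**5/5 + 5*y**4/4 + 2*y**(3/2) + y**3 - y**2 + 3*y.
Then F(2) - F(1) = (4*sqrt(2) + 214/5) - (133/20) = 4*sqrt(2) + 723/20.

4*sqrt(2) + 723/20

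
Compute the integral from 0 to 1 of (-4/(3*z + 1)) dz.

-8*log(2)/3

An antiderivative is F(z) = -4*log(3*z + 1)/3.
Then F(1) - F(0) = (-8*log(2)/3) - (0) = -8*log(2)/3.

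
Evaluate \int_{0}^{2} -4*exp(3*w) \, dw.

4/3 - 4*exp(6)/3

An antiderivative is F(w) = -4*exp(3*w)/3.
Then F(2) - F(0) = (-4*exp(6)/3) - (-4/3) = 4/3 - 4*exp(6)/3.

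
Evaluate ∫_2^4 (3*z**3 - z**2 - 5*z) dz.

By the power rule, an antiderivative is F(z) = 3*z**4/4 - z**3/3 - 5*z**2/2.
Then F(4) - F(2) = (392/3) - (-2/3) = 394/3.

394/3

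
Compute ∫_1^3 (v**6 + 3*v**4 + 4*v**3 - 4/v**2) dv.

56156/105

By the power rule, an antiderivative is F(v) = v**7/7 + 3*v**5/5 + v**4 + 4/v.
Then F(3) - F(1) = (56759/105) - (201/35) = 56156/105.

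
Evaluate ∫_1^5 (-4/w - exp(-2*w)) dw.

An antiderivative is F(w) = -4*log(w) + exp(-2*w)/2.
Then F(5) - F(1) = (-4*log(5) + exp(-10)/2) - (exp(-2)/2) = (-8*exp(10)*log(5) - exp(8) + 1)*exp(-10)/2.

(-8*exp(10)*log(5) - exp(8) + 1)*exp(-10)/2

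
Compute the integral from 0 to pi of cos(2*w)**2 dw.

Use the identity cos^2(2*w) = (1 + cos(4*w))/2.
An antiderivative is F(w) = w/2 + sin(4*w)/8.
Then F(pi) - F(0) = (pi/2) - (0) = pi/2.

pi/2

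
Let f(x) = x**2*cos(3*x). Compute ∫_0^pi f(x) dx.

-2*pi/9

Integrate by parts twice (u = x^2, dv = cos(3*x) dx).
An antiderivative is F(x) = x**2*sin(3*x)/3 + 2*x*cos(3*x)/9 - 2*sin(3*x)/27.
Then F(pi) - F(0) = (-2*pi/9) - (0) = -2*pi/9.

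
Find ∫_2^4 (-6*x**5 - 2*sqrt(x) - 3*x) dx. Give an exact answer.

-12182/3 + 8*sqrt(2)/3

By the power rule, an antiderivative is F(x) = -x**6 - 4*x**(3/2)/3 - 3*x**2/2.
Then F(4) - F(2) = (-12392/3) - (-70 - 8*sqrt(2)/3) = -12182/3 + 8*sqrt(2)/3.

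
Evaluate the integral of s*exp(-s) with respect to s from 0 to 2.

Integrate by parts once (u = s, dv = exp(-s) ds).
An antiderivative is F(s) = (-s - 1)*exp(-s).
Then F(2) - F(0) = (-3*exp(-2)) - (-1) = 1 - 3*exp(-2).

1 - 3*exp(-2)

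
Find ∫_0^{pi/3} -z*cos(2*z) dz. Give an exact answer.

Integrate by parts once (u = z, dv = -cos(2*z) dz).
An antiderivative is F(z) = -z*sin(2*z)/2 - cos(2*z)/4.
Then F(pi/3) - F(0) = (-sqrt(3)*pi/12 + 1/8) - (-1/4) = -sqrt(3)*pi/12 + 3/8.

-sqrt(3)*pi/12 + 3/8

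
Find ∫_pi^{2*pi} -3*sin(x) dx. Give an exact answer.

An antiderivative is F(x) = 3*cos(x).
Then F(2*pi) - F(pi) = (3) - (-3) = 6.

6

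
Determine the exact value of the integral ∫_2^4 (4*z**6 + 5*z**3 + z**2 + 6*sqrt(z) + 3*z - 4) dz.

By the power rule, an antiderivative is F(z) = 4*z**7/7 + 5*z**4/4 + 4*z**(3/2) + z**3/3 + 3*z**2/2 - 4*z.
Then F(4) - F(2) = (204616/21) - (8*sqrt(2) + 1970/21) = 202646/21 - 8*sqrt(2).

202646/21 - 8*sqrt(2)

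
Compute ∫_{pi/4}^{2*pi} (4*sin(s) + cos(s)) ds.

-4 + 3*sqrt(2)/2

An antiderivative is F(s) = sin(s) - 4*cos(s).
Then F(2*pi) - F(pi/4) = (-4) - (-3*sqrt(2)/2) = -4 + 3*sqrt(2)/2.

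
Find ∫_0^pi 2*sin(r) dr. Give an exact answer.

An antiderivative is F(r) = -2*cos(r).
Then F(pi) - F(0) = (2) - (-2) = 4.

4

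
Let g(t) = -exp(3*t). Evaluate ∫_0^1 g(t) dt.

An antiderivative is F(t) = -exp(3*t)/3.
Then F(1) - F(0) = (-exp(3)/3) - (-1/3) = 1/3 - exp(3)/3.

1/3 - exp(3)/3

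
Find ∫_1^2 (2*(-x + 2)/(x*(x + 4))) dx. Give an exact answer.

Factor the denominator: x**2 + 4*x = (x + 4)x.
Partial fractions: 2*(-x + 2)/(x*(x + 4)) = -3/(x + 4) + 1/x.
An antiderivative is F(x) = log(x) - 3*log(x + 4).
Then F(2) - F(1) = (-3*log(3) - 2*log(2)) - (-3*log(5)) = -3*log(3) - 2*log(2) + 3*log(5).

-3*log(3) - 2*log(2) + 3*log(5)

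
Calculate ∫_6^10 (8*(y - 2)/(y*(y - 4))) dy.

4*log(5)

Factor the denominator: y**2 - 4*y = y(y - 4).
Partial fractions: 8*(y - 2)/(y*(y - 4)) = 4/y + 4/(y - 4).
An antiderivative is F(y) = 4*log(y) + 4*log(y - 4).
Then F(10) - F(6) = (4*log(3) + 8*log(2) + 4*log(5)) - (4*log(3) + 8*log(2)) = 4*log(5).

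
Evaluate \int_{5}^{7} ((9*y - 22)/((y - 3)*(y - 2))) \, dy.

Factor the denominator: y**2 - 5*y + 6 = (y - 2)(y - 3).
Partial fractions: (9*y - 22)/((y - 3)*(y - 2)) = 4/(y - 2) + 5/(y - 3).
An antiderivative is F(y) = 5*log(y - 3) + 4*log(y - 2).
Then F(7) - F(5) = (4*log(5) + 10*log(2)) - (5*log(2) + 4*log(3)) = -4*log(3) + 5*log(2) + 4*log(5).

-4*log(3) + 5*log(2) + 4*log(5)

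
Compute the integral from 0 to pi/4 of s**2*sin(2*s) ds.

-1/4 + pi/8

Integrate by parts twice (u = s^2, dv = sin(2*s) ds).
An antiderivative is F(s) = -s**2*cos(2*s)/2 + s*sin(2*s)/2 + cos(2*s)/4.
Then F(pi/4) - F(0) = (pi/8) - (1/4) = -1/4 + pi/8.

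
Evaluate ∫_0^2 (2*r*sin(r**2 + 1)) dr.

-cos(5) + cos(1)

Let u = r**2 + 1, so du = 2*r dr. When r = 0, u = 1; when r = 2, u = 5.
The integral becomes ∫ sin(u) du from 1 to 5, with antiderivative -cos(u).
Back in r: F(r) = -cos(r**2 + 1).
Then F(2) - F(0) = (-cos(5)) - (-cos(1)) = -cos(5) + cos(1).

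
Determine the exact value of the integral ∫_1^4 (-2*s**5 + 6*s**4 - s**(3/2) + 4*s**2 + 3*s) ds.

By the power rule, an antiderivative is F(s) = -s**6/3 - 2*s**(5/2)/5 + 6*s**5/5 + 4*s**3/3 + 3*s**2/2.
Then F(4) - F(1) = (-40) - (33/10) = -433/10.

-433/10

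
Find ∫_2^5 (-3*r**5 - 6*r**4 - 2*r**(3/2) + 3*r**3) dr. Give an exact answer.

-220707/20 - 20*sqrt(5) + 16*sqrt(2)/5

By the power rule, an antiderivative is F(r) = -r**6/2 - 4*r**(5/2)/5 - 6*r**5/5 + 3*r**4/4.
Then F(5) - F(2) = (-44375/4 - 20*sqrt(5)) - (-292/5 - 16*sqrt(2)/5) = -220707/20 - 20*sqrt(5) + 16*sqrt(2)/5.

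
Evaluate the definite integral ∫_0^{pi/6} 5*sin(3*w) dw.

An antiderivative is F(w) = -5*cos(3*w)/3.
Then F(pi/6) - F(0) = (0) - (-5/3) = 5/3.

5/3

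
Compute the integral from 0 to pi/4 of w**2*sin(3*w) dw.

Integrate by parts twice (u = w^2, dv = sin(3*w) dw).
An antiderivative is F(w) = -w**2*cos(3*w)/3 + 2*w*sin(3*w)/9 + 2*cos(3*w)/27.
Then F(pi/4) - F(0) = (sqrt(2)*(-32 + 24*pi + 9*pi**2)/864) - (2/27) = -2/27 - sqrt(2)/27 + sqrt(2)*pi/36 + sqrt(2)*pi**2/96.

-2/27 - sqrt(2)/27 + sqrt(2)*pi/36 + sqrt(2)*pi**2/96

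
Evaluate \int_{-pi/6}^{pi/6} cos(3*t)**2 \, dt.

Use the identity cos^2(3*t) = (1 + cos(6*t))/2.
An antiderivative is F(t) = t/2 + sin(6*t)/12.
Then F(pi/6) - F(-pi/6) = (pi/12) - (-pi/12) = pi/6.

pi/6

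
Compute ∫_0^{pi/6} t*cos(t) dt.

Integrate by parts once (u = t, dv = cos(t) dt).
An antiderivative is F(t) = t*sin(t) + cos(t).
Then F(pi/6) - F(0) = (pi/12 + sqrt(3)/2) - (1) = -1 + pi/12 + sqrt(3)/2.

-1 + pi/12 + sqrt(3)/2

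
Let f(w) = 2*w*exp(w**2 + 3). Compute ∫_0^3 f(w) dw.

-exp(3) + exp(12)

Let u = w**2 + 3, so du = 2*w dw. When w = 0, u = 3; when w = 3, u = 12.
The integral becomes ∫ exp(u) du from 3 to 12, with antiderivative exp(u).
Back in w: F(w) = exp(w**2 + 3).
Then F(3) - F(0) = (exp(12)) - (exp(3)) = -exp(3) + exp(12).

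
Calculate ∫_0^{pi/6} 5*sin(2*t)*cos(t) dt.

10/3 - 5*sqrt(3)/4

Use the identity sin(2*t)cos(t) = [sin(3*t) + sin(t)]/2.
An antiderivative is F(t) = -5*cos(t)/2 - 5*cos(3*t)/6.
Then F(pi/6) - F(0) = (-5*sqrt(3)/4) - (-10/3) = 10/3 - 5*sqrt(3)/4.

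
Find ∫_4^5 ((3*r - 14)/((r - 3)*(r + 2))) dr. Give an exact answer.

Factor the denominator: r**2 - r - 6 = (r + 2)(r - 3).
Partial fractions: (3*r - 14)/((r - 3)*(r + 2)) = 4/(r + 2) - 1/(r - 3).
An antiderivative is F(r) = -log(r - 3) + 4*log(r + 2).
Then F(5) - F(4) = (-log(2) + 4*log(7)) - (4*log(2) + 4*log(3)) = -4*log(3) - 5*log(2) + 4*log(7).

-4*log(3) - 5*log(2) + 4*log(7)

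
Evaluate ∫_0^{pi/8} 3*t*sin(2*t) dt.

Integrate by parts once (u = t, dv = 3*sin(2*t) dt).
An antiderivative is F(t) = -3*t*cos(2*t)/2 + 3*sin(2*t)/4.
Then F(pi/8) - F(0) = (3*sqrt(2)*(4 - pi)/32) - (0) = 3*sqrt(2)*(4 - pi)/32.

3*sqrt(2)*(4 - pi)/32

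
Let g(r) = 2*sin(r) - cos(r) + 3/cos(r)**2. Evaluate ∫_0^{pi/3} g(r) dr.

1 + 5*sqrt(3)/2

An antiderivative is F(r) = -sin(r) - 2*cos(r) + 3*tan(r).
Then F(pi/3) - F(0) = (-1 + 5*sqrt(3)/2) - (-2) = 1 + 5*sqrt(3)/2.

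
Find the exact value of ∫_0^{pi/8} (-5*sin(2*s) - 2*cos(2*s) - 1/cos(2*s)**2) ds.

-3 + 3*sqrt(2)/4

An antiderivative is F(s) = -sin(2*s) + 5*cos(2*s)/2 - tan(2*s)/2.
Then F(pi/8) - F(0) = (-1/2 + 3*sqrt(2)/4) - (5/2) = -3 + 3*sqrt(2)/4.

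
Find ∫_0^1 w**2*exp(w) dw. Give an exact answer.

-2 + E

Integrate by parts twice (u = w^2, dv = exp(w) dw).
An antiderivative is F(w) = (w**2 - 2*w + 2)*exp(w).
Then F(1) - F(0) = (E) - (2) = -2 + E.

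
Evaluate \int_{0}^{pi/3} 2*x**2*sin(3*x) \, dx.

-8/27 + 2*pi**2/27

Integrate by parts twice (u = x^2, dv = 2*sin(3*x) dx).
An antiderivative is F(x) = -2*x**2*cos(3*x)/3 + 4*x*sin(3*x)/9 + 4*cos(3*x)/27.
Then F(pi/3) - F(0) = (-4/27 + 2*pi**2/27) - (4/27) = -8/27 + 2*pi**2/27.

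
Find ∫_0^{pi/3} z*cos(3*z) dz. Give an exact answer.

Integrate by parts once (u = z, dv = cos(3*z) dz).
An antiderivative is F(z) = z*sin(3*z)/3 + cos(3*z)/9.
Then F(pi/3) - F(0) = (-1/9) - (1/9) = -2/9.

-2/9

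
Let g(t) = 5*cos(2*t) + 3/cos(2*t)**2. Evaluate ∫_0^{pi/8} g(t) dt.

3/2 + 5*sqrt(2)/4

An antiderivative is F(t) = 5*sin(2*t)/2 + 3*tan(2*t)/2.
Then F(pi/8) - F(0) = (3/2 + 5*sqrt(2)/4) - (0) = 3/2 + 5*sqrt(2)/4.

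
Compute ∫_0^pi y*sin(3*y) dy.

pi/3

Integrate by parts once (u = y, dv = sin(3*y) dy).
An antiderivative is F(y) = -y*cos(3*y)/3 + sin(3*y)/9.
Then F(pi) - F(0) = (pi/3) - (0) = pi/3.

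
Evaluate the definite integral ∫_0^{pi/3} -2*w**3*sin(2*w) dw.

Integrate by parts 3 times (u = w^3, dv = -2*sin(2*w) dw).
An antiderivative is F(w) = w**3*cos(2*w) - 3*w**2*sin(2*w)/2 - 3*w*cos(2*w)/2 + 3*sin(2*w)/4.
Then F(pi/3) - F(0) = (-sqrt(3)*pi**2/12 - pi**3/54 + 3*sqrt(3)/8 + pi/4) - (0) = -sqrt(3)*pi**2/12 - pi**3/54 + 3*sqrt(3)/8 + pi/4.

-sqrt(3)*pi**2/12 - pi**3/54 + 3*sqrt(3)/8 + pi/4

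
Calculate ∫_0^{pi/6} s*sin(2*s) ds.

Integrate by parts once (u = s, dv = sin(2*s) ds).
An antiderivative is F(s) = -s*cos(2*s)/2 + sin(2*s)/4.
Then F(pi/6) - F(0) = (-pi/24 + sqrt(3)/8) - (0) = -pi/24 + sqrt(3)/8.

-pi/24 + sqrt(3)/8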